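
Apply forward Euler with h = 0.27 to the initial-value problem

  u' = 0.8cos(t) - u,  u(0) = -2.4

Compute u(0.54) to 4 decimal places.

Euler: u_{n+1} = u_n + h·f(t_n, u_n).
t=0.000000, u=-2.400000: f=3.200000 → u ← -2.400000 + 0.27·3.200000 = -1.536000
t=0.270000, u=-1.536000: f=2.307017 → u ← -1.536000 + 0.27·2.307017 = -0.913105
u(0.54) ≈ -0.9131

-0.9131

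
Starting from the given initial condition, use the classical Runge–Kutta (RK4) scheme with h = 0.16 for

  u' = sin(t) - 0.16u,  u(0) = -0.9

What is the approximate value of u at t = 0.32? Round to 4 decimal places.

RK4: k1 = f(t_n, u_n); k2 = f(t_n + h/2, u_n + (h/2)·k1); k3 = f(t_n + h/2, u_n + (h/2)·k2); k4 = f(t_n + h, u_n + h·k3); u_{n+1} = u_n + (h/6)·(k1 + 2k2 + 2k3 + k4).
t=0.000000, u=-0.900000:
  k1 = f(0.000000, -0.900000) = 0.144000
  k2 = f(0.080000, -0.888480) = 0.222071
  k3 = f(0.080000, -0.882234) = 0.221072
  k4 = f(0.160000, -0.864628) = 0.297659
  u ← -0.900000 + (0.16/6)·(k1 + 2k2 + 2k3 + k4) = -0.864588
t=0.160000, u=-0.864588:
  k1 = f(0.160000, -0.864588) = 0.297652
  k2 = f(0.240000, -0.840776) = 0.372227
  k3 = f(0.240000, -0.834810) = 0.371272
  k4 = f(0.320000, -0.805185) = 0.443396
  u ← -0.864588 + (0.16/6)·(k1 + 2k2 + 2k3 + k4) = -0.805174
u(0.32) ≈ -0.8052

-0.8052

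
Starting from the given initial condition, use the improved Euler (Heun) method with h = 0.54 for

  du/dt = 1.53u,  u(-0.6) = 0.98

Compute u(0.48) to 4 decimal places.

4.6041

Heun: k1 = f(t_n, u_n); k2 = f(t_n + h, u_n + h·k1); u_{n+1} = u_n + (h/2)·(k1 + k2).
t=-0.600000, u=0.980000:
  k1 = f(-0.600000, 0.980000) = 1.499400
  k2 = f(-0.060000, 1.789676) = 2.738204
  u ← 0.980000 + (0.54/2)·(1.499400 + 2.738204) = 2.124153
t=-0.060000, u=2.124153:
  k1 = f(-0.060000, 2.124153) = 3.249954
  k2 = f(0.480000, 3.879128) = 5.935067
  u ← 2.124153 + (0.54/2)·(3.249954 + 5.935067) = 4.604109
u(0.48) ≈ 4.6041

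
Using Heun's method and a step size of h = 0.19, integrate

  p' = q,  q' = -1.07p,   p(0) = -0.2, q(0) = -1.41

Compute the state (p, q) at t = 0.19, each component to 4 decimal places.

Heun on (p,q): k1 = f(t_n, state_n); k2 = f(t_n + h, state_n + h·k1); state_{n+1} = state_n + (h/2)·(k1 + k2).
0.000000: (-0.200000, -1.410000)
  k1 = (-1.410000, 0.214000)
  predictor → (-0.467900, -1.369340)
  k2 = (-1.369340, 0.500653)
  → (-0.464037, -1.342108)
(p(0.19), q(0.19)) ≈ (-0.4640, -1.3421)

-0.4640, -1.3421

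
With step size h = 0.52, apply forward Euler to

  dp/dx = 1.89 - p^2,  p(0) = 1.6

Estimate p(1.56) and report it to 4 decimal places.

Euler: p_{n+1} = p_n + h·f(x_n, p_n).
x=0.000000, p=1.600000: f=-0.670000 → p ← 1.600000 + 0.52·(-0.670000) = 1.251600
x=0.520000, p=1.251600: f=0.323497 → p ← 1.251600 + 0.52·0.323497 = 1.419819
x=1.040000, p=1.419819: f=-0.125885 → p ← 1.419819 + 0.52·(-0.125885) = 1.354358
p(1.56) ≈ 1.3544

1.3544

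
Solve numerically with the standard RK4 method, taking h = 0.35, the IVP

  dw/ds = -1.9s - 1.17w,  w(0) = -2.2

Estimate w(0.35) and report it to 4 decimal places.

RK4: k1 = f(s_n, w_n); k2 = f(s_n + h/2, w_n + (h/2)·k1); k3 = f(s_n + h/2, w_n + (h/2)·k2); k4 = f(s_n + h, w_n + h·k3); w_{n+1} = w_n + (h/6)·(k1 + 2k2 + 2k3 + k4).
s=0.000000, w=-2.200000:
  k1 = f(0.000000, -2.200000) = 2.574000
  k2 = f(0.175000, -1.749550) = 1.714473
  k3 = f(0.175000, -1.899967) = 1.890462
  k4 = f(0.350000, -1.538338) = 1.134856
  w ← -2.200000 + (0.35/6)·(k1 + 2k2 + 2k3 + k4) = -1.563074
w(0.35) ≈ -1.5631

-1.5631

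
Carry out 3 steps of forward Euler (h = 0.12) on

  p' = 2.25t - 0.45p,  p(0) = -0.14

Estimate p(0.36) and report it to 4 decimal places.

Euler: p_{n+1} = p_n + h·f(t_n, p_n).
t=0.000000, p=-0.140000: f=0.063000 → p ← -0.140000 + 0.12·0.063000 = -0.132440
t=0.120000, p=-0.132440: f=0.329598 → p ← -0.132440 + 0.12·0.329598 = -0.092888
t=0.240000, p=-0.092888: f=0.581800 → p ← -0.092888 + 0.12·0.581800 = -0.023072
p(0.36) ≈ -0.0231

-0.0231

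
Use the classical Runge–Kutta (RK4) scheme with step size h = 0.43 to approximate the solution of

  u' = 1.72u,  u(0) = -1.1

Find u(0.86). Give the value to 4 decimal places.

-4.8187

RK4: k1 = f(x_n, u_n); k2 = f(x_n + h/2, u_n + (h/2)·k1); k3 = f(x_n + h/2, u_n + (h/2)·k2); k4 = f(x_n + h, u_n + h·k3); u_{n+1} = u_n + (h/6)·(k1 + 2k2 + 2k3 + k4).
x=0.000000, u=-1.100000:
  k1 = f(0.000000, -1.100000) = -1.892000
  k2 = f(0.215000, -1.506780) = -2.591662
  k3 = f(0.215000, -1.657207) = -2.850396
  k4 = f(0.430000, -2.325670) = -4.000153
  u ← -1.100000 + (0.43/6)·(k1 + 2k2 + 2k3 + k4) = -2.302299
x=0.430000, u=-2.302299:
  k1 = f(0.430000, -2.302299) = -3.959955
  k2 = f(0.645000, -3.153690) = -5.424346
  k3 = f(0.645000, -3.468534) = -5.965878
  k4 = f(0.860000, -4.867627) = -8.372318
  u ← -2.302299 + (0.43/6)·(k1 + 2k2 + 2k3 + k4) = -4.818711
u(0.86) ≈ -4.8187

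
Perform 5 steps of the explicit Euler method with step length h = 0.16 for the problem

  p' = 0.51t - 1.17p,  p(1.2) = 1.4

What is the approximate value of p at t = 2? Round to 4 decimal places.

Euler: p_{n+1} = p_n + h·f(t_n, p_n).
t=1.200000, p=1.400000: f=-1.026000 → p ← 1.400000 + 0.16·(-1.026000) = 1.235840
t=1.360000, p=1.235840: f=-0.752333 → p ← 1.235840 + 0.16·(-0.752333) = 1.115467
t=1.520000, p=1.115467: f=-0.529896 → p ← 1.115467 + 0.16·(-0.529896) = 1.030683
t=1.680000, p=1.030683: f=-0.349100 → p ← 1.030683 + 0.16·(-0.349100) = 0.974827
t=1.840000, p=0.974827: f=-0.202148 → p ← 0.974827 + 0.16·(-0.202148) = 0.942484
p(2) ≈ 0.9425

0.9425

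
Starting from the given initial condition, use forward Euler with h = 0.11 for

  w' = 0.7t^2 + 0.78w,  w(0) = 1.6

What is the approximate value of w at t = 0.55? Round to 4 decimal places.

2.4443

Euler: w_{n+1} = w_n + h·f(t_n, w_n).
t=0.000000, w=1.600000: f=1.248000 → w ← 1.600000 + 0.11·1.248000 = 1.737280
t=0.110000, w=1.737280: f=1.363548 → w ← 1.737280 + 0.11·1.363548 = 1.887270
t=0.220000, w=1.887270: f=1.505951 → w ← 1.887270 + 0.11·1.505951 = 2.052925
t=0.330000, w=2.052925: f=1.677511 → w ← 2.052925 + 0.11·1.677511 = 2.237451
t=0.440000, w=2.237451: f=1.880732 → w ← 2.237451 + 0.11·1.880732 = 2.444332
w(0.55) ≈ 2.4443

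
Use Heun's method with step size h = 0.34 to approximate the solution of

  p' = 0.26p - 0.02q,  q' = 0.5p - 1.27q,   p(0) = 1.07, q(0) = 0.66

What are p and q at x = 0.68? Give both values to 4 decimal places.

Heun on (p,q): k1 = f(x_n, state_n); k2 = f(x_n + h, state_n + h·k1); state_{n+1} = state_n + (h/2)·(k1 + k2).
0.000000: (1.070000, 0.660000)
  k1 = (0.265000, -0.303200)
  predictor → (1.160100, 0.556912)
  k2 = (0.290488, -0.127228)
  → (1.164433, 0.586827)
0.340000: (1.164433, 0.586827)
  k1 = (0.291016, -0.163054)
  predictor → (1.263378, 0.531389)
  k2 = (0.317851, -0.043175)
  → (1.267940, 0.551768)
(p(0.68), q(0.68)) ≈ (1.2679, 0.5518)

1.2679, 0.5518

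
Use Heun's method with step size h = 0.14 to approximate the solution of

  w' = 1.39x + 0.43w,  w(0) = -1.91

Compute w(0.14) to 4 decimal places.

Heun: k1 = f(x_n, w_n); k2 = f(x_n + h, w_n + h·k1); w_{n+1} = w_n + (h/2)·(k1 + k2).
x=0.000000, w=-1.910000:
  k1 = f(0.000000, -1.910000) = -0.821300
  k2 = f(0.140000, -2.024982) = -0.676142
  w ← -1.910000 + (0.14/2)·(-0.821300 + (-0.676142)) = -2.014821
w(0.14) ≈ -2.0148

-2.0148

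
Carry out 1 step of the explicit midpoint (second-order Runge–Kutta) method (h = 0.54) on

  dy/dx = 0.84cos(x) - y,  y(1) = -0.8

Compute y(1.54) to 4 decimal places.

-0.4164

Midpoint: k1 = f(x_n, y_n); k2 = f(x_n + h/2, y_n + (h/2)·k1); y_{n+1} = y_n + h·k2.
x=1.000000, y=-0.800000:
  k1 = f(1.000000, -0.800000) = 1.253854
  k2 = f(1.270000, -0.461459) = 0.710335
  y ← -0.800000 + 0.54·0.710335 = -0.416419
y(1.54) ≈ -0.4164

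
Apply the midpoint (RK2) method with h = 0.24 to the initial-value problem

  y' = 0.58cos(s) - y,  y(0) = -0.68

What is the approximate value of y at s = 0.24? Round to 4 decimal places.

-0.4149

Midpoint: k1 = f(s_n, y_n); k2 = f(s_n + h/2, y_n + (h/2)·k1); y_{n+1} = y_n + h·k2.
s=0.000000, y=-0.680000:
  k1 = f(0.000000, -0.680000) = 1.260000
  k2 = f(0.120000, -0.528800) = 1.104629
  y ← -0.680000 + 0.24·1.104629 = -0.414889
y(0.24) ≈ -0.4149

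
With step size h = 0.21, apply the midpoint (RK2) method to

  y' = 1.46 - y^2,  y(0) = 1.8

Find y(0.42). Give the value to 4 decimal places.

Midpoint: k1 = f(t_n, y_n); k2 = f(t_n + h/2, y_n + (h/2)·k1); y_{n+1} = y_n + h·k2.
t=0.000000, y=1.800000:
  k1 = f(0.000000, 1.800000) = -1.780000
  k2 = f(0.105000, 1.613100) = -1.142092
  y ← 1.800000 + 0.21·(-1.142092) = 1.560161
t=0.210000, y=1.560161:
  k1 = f(0.210000, 1.560161) = -0.974102
  k2 = f(0.315000, 1.457880) = -0.665414
  y ← 1.560161 + 0.21·(-0.665414) = 1.420424
y(0.42) ≈ 1.4204

1.4204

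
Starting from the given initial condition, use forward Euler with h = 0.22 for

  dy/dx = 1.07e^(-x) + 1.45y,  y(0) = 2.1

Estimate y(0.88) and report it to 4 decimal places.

Euler: y_{n+1} = y_n + h·f(x_n, y_n).
x=0.000000, y=2.100000: f=4.115000 → y ← 2.100000 + 0.22·4.115000 = 3.005300
x=0.220000, y=3.005300: f=5.216380 → y ← 3.005300 + 0.22·5.216380 = 4.152904
x=0.440000, y=4.152904: f=6.710829 → y ← 4.152904 + 0.22·6.710829 = 5.629286
x=0.660000, y=5.629286: f=8.715496 → y ← 5.629286 + 0.22·8.715496 = 7.546695
y(0.88) ≈ 7.5467

7.5467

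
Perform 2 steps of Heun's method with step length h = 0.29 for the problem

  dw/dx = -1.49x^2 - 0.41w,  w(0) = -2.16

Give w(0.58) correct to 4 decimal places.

Heun: k1 = f(x_n, w_n); k2 = f(x_n + h, w_n + h·k1); w_{n+1} = w_n + (h/2)·(k1 + k2).
x=0.000000, w=-2.160000:
  k1 = f(0.000000, -2.160000) = 0.885600
  k2 = f(0.290000, -1.903176) = 0.654993
  w ← -2.160000 + (0.29/2)·(0.885600 + 0.654993) = -1.936614
x=0.290000, w=-1.936614:
  k1 = f(0.290000, -1.936614) = 0.668703
  k2 = f(0.580000, -1.742690) = 0.213267
  w ← -1.936614 + (0.29/2)·(0.668703 + 0.213267) = -1.808728
w(0.58) ≈ -1.8087

-1.8087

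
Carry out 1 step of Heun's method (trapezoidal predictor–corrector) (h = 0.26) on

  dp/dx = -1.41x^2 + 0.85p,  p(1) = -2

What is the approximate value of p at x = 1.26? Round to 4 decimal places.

-3.0057

Heun: k1 = f(x_n, p_n); k2 = f(x_n + h, p_n + h·k1); p_{n+1} = p_n + (h/2)·(k1 + k2).
x=1.000000, p=-2.000000:
  k1 = f(1.000000, -2.000000) = -3.110000
  k2 = f(1.260000, -2.808600) = -4.625826
  p ← -2.000000 + (0.26/2)·(-3.110000 + (-4.625826)) = -3.005657
p(1.26) ≈ -3.0057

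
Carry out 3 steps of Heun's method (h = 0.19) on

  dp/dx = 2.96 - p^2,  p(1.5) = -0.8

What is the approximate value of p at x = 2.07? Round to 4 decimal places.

Heun: k1 = f(x_n, p_n); k2 = f(x_n + h, p_n + h·k1); p_{n+1} = p_n + (h/2)·(k1 + k2).
x=1.500000, p=-0.800000:
  k1 = f(1.500000, -0.800000) = 2.320000
  k2 = f(1.690000, -0.359200) = 2.830975
  p ← -0.800000 + (0.19/2)·(2.320000 + 2.830975) = -0.310657
x=1.690000, p=-0.310657:
  k1 = f(1.690000, -0.310657) = 2.863492
  k2 = f(1.880000, 0.233406) = 2.905522
  p ← -0.310657 + (0.19/2)·(2.863492 + 2.905522) = 0.237399
x=1.880000, p=0.237399:
  k1 = f(1.880000, 0.237399) = 2.903642
  k2 = f(2.070000, 0.789091) = 2.337336
  p ← 0.237399 + (0.19/2)·(2.903642 + 2.337336) = 0.735292
p(2.07) ≈ 0.7353

0.7353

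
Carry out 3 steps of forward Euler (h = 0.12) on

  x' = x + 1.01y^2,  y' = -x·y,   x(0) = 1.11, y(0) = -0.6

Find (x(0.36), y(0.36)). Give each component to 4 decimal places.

1.6744, -0.3620

Euler on (x,y): x_{n+1} = x_n + h·x', y_{n+1} = y_n + h·y'.
0.000000: (1.110000, -0.600000); f=(1.473600, 0.666000) → (1.286832, -0.520080)
0.120000: (1.286832, -0.520080); f=(1.560020, 0.669256) → (1.474034, -0.439769)
0.240000: (1.474034, -0.439769); f=(1.669365, 0.648235) → (1.674358, -0.361981)
(x(0.36), y(0.36)) ≈ (1.6744, -0.3620)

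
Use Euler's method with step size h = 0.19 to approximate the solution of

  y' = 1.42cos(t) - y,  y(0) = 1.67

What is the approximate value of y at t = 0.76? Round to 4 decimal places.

1.4662

Euler: y_{n+1} = y_n + h·f(t_n, y_n).
t=0.000000, y=1.670000: f=-0.250000 → y ← 1.670000 + 0.19·(-0.250000) = 1.622500
t=0.190000, y=1.622500: f=-0.228054 → y ← 1.622500 + 0.19·(-0.228054) = 1.579170
t=0.380000, y=1.579170: f=-0.260466 → y ← 1.579170 + 0.19·(-0.260466) = 1.529681
t=0.570000, y=1.529681: f=-0.334182 → y ← 1.529681 + 0.19·(-0.334182) = 1.466187
y(0.76) ≈ 1.4662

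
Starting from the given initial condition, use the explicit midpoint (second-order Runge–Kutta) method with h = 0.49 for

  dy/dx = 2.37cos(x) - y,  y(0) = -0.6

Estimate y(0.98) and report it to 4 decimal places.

Midpoint: k1 = f(x_n, y_n); k2 = f(x_n + h/2, y_n + (h/2)·k1); y_{n+1} = y_n + h·k2.
x=0.000000, y=-0.600000:
  k1 = f(0.000000, -0.600000) = 2.970000
  k2 = f(0.245000, 0.127650) = 2.171575
  y ← -0.600000 + 0.49·2.171575 = 0.464072
x=0.490000, y=0.464072:
  k1 = f(0.490000, 0.464072) = 1.627057
  k2 = f(0.735000, 0.862701) = 0.895438
  y ← 0.464072 + 0.49·0.895438 = 0.902837
y(0.98) ≈ 0.9028

0.9028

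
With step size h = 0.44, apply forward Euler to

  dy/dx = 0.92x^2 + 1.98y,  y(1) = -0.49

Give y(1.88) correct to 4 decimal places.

Euler: y_{n+1} = y_n + h·f(x_n, y_n).
x=1.000000, y=-0.490000: f=-0.050200 → y ← -0.490000 + 0.44·(-0.050200) = -0.512088
x=1.440000, y=-0.512088: f=0.893778 → y ← -0.512088 + 0.44·0.893778 = -0.118826
y(1.88) ≈ -0.1188

-0.1188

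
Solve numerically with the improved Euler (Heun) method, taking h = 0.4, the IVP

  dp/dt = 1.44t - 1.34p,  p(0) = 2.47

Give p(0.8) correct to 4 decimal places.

Heun: k1 = f(t_n, p_n); k2 = f(t_n + h, p_n + h·k1); p_{n+1} = p_n + (h/2)·(k1 + k2).
t=0.000000, p=2.470000:
  k1 = f(0.000000, 2.470000) = -3.309800
  k2 = f(0.400000, 1.146080) = -0.959747
  p ← 2.470000 + (0.4/2)·(-3.309800 + (-0.959747)) = 1.616091
t=0.400000, p=1.616091:
  k1 = f(0.400000, 1.616091) = -1.589561
  k2 = f(0.800000, 0.980266) = -0.161556
  p ← 1.616091 + (0.4/2)·(-1.589561 + (-0.161556)) = 1.265867
p(0.8) ≈ 1.2659

1.2659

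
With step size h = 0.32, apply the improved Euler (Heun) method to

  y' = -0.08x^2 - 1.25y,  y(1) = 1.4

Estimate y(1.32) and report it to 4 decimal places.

0.9220

Heun: k1 = f(x_n, y_n); k2 = f(x_n + h, y_n + h·k1); y_{n+1} = y_n + (h/2)·(k1 + k2).
x=1.000000, y=1.400000:
  k1 = f(1.000000, 1.400000) = -1.830000
  k2 = f(1.320000, 0.814400) = -1.157392
  y ← 1.400000 + (0.32/2)·(-1.830000 + (-1.157392)) = 0.922017
y(1.32) ≈ 0.9220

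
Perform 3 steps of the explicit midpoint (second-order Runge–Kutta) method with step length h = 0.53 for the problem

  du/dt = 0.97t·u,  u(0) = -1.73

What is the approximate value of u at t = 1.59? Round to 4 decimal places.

Midpoint: k1 = f(t_n, u_n); k2 = f(t_n + h/2, u_n + (h/2)·k1); u_{n+1} = u_n + h·k2.
t=0.000000, u=-1.730000:
  k1 = f(0.000000, -1.730000) = 0.000000
  k2 = f(0.265000, -1.730000) = -0.444696
  u ← -1.730000 + 0.53·(-0.444696) = -1.965689
t=0.530000, u=-1.965689:
  k1 = f(0.530000, -1.965689) = -1.010561
  k2 = f(0.795000, -2.233488) = -1.722354
  u ← -1.965689 + 0.53·(-1.722354) = -2.878537
t=1.060000, u=-2.878537:
  k1 = f(1.060000, -2.878537) = -2.959712
  k2 = f(1.325000, -3.662860) = -4.707691
  u ← -2.878537 + 0.53·(-4.707691) = -5.373613
u(1.59) ≈ -5.3736

-5.3736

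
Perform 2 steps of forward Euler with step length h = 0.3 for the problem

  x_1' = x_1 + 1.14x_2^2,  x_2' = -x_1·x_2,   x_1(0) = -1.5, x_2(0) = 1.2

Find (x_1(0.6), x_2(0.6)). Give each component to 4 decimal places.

Euler on (x_1,x_2): x_1_{n+1} = x_1_n + h·x_1', x_2_{n+1} = x_2_n + h·x_2'.
0.000000: (-1.500000, 1.200000); f=(0.141600, 1.800000) → (-1.457520, 1.740000)
0.300000: (-1.457520, 1.740000); f=(1.993944, 2.536085) → (-0.859337, 2.500825)
(x_1(0.6), x_2(0.6)) ≈ (-0.8593, 2.5008)

-0.8593, 2.5008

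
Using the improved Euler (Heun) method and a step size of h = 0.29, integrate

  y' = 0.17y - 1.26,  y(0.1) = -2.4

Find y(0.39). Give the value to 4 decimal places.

-2.8956

Heun: k1 = f(t_n, y_n); k2 = f(t_n + h, y_n + h·k1); y_{n+1} = y_n + (h/2)·(k1 + k2).
t=0.100000, y=-2.400000:
  k1 = f(0.100000, -2.400000) = -1.668000
  k2 = f(0.390000, -2.883720) = -1.750232
  y ← -2.400000 + (0.29/2)·(-1.668000 + (-1.750232)) = -2.895644
y(0.39) ≈ -2.8956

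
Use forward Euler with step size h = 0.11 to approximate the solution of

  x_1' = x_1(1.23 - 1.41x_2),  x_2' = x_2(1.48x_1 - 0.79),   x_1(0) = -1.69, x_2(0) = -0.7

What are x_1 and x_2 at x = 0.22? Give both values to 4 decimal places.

-2.5322, -0.2549

Euler on (x_1,x_2): x_1_{n+1} = x_1_n + h·x_1', x_2_{n+1} = x_2_n + h·x_2'.
0.000000: (-1.690000, -0.700000); f=(-3.746730, 2.303840) → (-2.102140, -0.446578)
0.110000: (-2.102140, -0.446578); f=(-3.909297, 1.742174) → (-2.532163, -0.254938)
(x_1(0.22), x_2(0.22)) ≈ (-2.5322, -0.2549)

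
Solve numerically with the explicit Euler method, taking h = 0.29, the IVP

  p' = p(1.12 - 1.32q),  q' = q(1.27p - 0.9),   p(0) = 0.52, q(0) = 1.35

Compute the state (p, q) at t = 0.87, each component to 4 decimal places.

0.3174, 0.9763

Euler on (p,q): p_{n+1} = p_n + h·p', q_{n+1} = q_n + h·q'.
0.000000: (0.520000, 1.350000); f=(-0.344240, -0.323460) → (0.420170, 1.256197)
0.290000: (0.420170, 1.256197); f=(-0.226127, -0.460250) → (0.354594, 1.122724)
0.580000: (0.354594, 1.122724); f=(-0.128361, -0.504851) → (0.317369, 0.976317)
(p(0.87), q(0.87)) ≈ (0.3174, 0.9763)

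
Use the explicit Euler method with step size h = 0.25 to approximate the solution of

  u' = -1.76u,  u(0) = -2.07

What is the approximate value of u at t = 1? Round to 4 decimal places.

Euler: u_{n+1} = u_n + h·f(t_n, u_n).
t=0.000000, u=-2.070000: f=3.643200 → u ← -2.070000 + 0.25·3.643200 = -1.159200
t=0.250000, u=-1.159200: f=2.040192 → u ← -1.159200 + 0.25·2.040192 = -0.649152
t=0.500000, u=-0.649152: f=1.142508 → u ← -0.649152 + 0.25·1.142508 = -0.363525
t=0.750000, u=-0.363525: f=0.639804 → u ← -0.363525 + 0.25·0.639804 = -0.203574
u(1) ≈ -0.2036

-0.2036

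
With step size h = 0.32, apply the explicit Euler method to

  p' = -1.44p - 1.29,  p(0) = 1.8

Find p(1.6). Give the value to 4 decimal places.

Euler: p_{n+1} = p_n + h·f(s_n, p_n).
s=0.000000, p=1.800000: f=-3.882000 → p ← 1.800000 + 0.32·(-3.882000) = 0.557760
s=0.320000, p=0.557760: f=-2.093174 → p ← 0.557760 + 0.32·(-2.093174) = -0.112056
s=0.640000, p=-0.112056: f=-1.128640 → p ← -0.112056 + 0.32·(-1.128640) = -0.473220
s=0.960000, p=-0.473220: f=-0.608562 → p ← -0.473220 + 0.32·(-0.608562) = -0.667960
s=1.280000, p=-0.667960: f=-0.328137 → p ← -0.667960 + 0.32·(-0.328137) = -0.772964
p(1.6) ≈ -0.7730

-0.7730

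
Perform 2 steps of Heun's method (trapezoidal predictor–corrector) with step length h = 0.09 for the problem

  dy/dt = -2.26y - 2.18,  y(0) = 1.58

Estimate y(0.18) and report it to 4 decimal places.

0.7351

Heun: k1 = f(t_n, y_n); k2 = f(t_n + h, y_n + h·k1); y_{n+1} = y_n + (h/2)·(k1 + k2).
t=0.000000, y=1.580000:
  k1 = f(0.000000, 1.580000) = -5.750800
  k2 = f(0.090000, 1.062428) = -4.581087
  y ← 1.580000 + (0.09/2)·(-5.750800 + (-4.581087)) = 1.115065
t=0.090000, y=1.115065:
  k1 = f(0.090000, 1.115065) = -4.700047
  k2 = f(0.180000, 0.692061) = -3.744057
  y ← 1.115065 + (0.09/2)·(-4.700047 + (-3.744057)) = 0.735080
y(0.18) ≈ 0.7351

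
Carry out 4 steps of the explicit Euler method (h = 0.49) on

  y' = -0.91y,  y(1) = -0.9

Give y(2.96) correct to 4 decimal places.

Euler: y_{n+1} = y_n + h·f(s_n, y_n).
s=1.000000, y=-0.900000: f=0.819000 → y ← -0.900000 + 0.49·0.819000 = -0.498690
s=1.490000, y=-0.498690: f=0.453808 → y ← -0.498690 + 0.49·0.453808 = -0.276324
s=1.980000, y=-0.276324: f=0.251455 → y ← -0.276324 + 0.49·0.251455 = -0.153111
s=2.470000, y=-0.153111: f=0.139331 → y ← -0.153111 + 0.49·0.139331 = -0.084839
y(2.96) ≈ -0.0848

-0.0848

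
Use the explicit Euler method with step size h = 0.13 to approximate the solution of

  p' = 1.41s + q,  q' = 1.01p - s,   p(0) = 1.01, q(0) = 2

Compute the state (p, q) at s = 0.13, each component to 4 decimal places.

Euler on (p,q): p_{n+1} = p_n + h·p', q_{n+1} = q_n + h·q'.
0.000000: (1.010000, 2.000000); f=(2.000000, 1.020100) → (1.270000, 2.132613)
(p(0.13), q(0.13)) ≈ (1.2700, 2.1326)

1.2700, 2.1326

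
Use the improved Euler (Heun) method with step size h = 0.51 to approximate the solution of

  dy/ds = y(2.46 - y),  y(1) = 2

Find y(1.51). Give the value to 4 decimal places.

2.2288

Heun: k1 = f(s_n, y_n); k2 = f(s_n + h, y_n + h·k1); y_{n+1} = y_n + (h/2)·(k1 + k2).
s=1.000000, y=2.000000:
  k1 = f(1.000000, 2.000000) = 0.920000
  k2 = f(1.510000, 2.469200) = -0.022717
  y ← 2.000000 + (0.51/2)·(0.920000 + (-0.022717)) = 2.228807
y(1.51) ≈ 2.2288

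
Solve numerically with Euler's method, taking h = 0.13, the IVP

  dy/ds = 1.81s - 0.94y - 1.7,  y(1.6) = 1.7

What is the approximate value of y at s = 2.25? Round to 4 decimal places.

1.7660

Euler: y_{n+1} = y_n + h·f(s_n, y_n).
s=1.600000, y=1.700000: f=-0.402000 → y ← 1.700000 + 0.13·(-0.402000) = 1.647740
s=1.730000, y=1.647740: f=-0.117576 → y ← 1.647740 + 0.13·(-0.117576) = 1.632455
s=1.860000, y=1.632455: f=0.132092 → y ← 1.632455 + 0.13·0.132092 = 1.649627
s=1.990000, y=1.649627: f=0.351250 → y ← 1.649627 + 0.13·0.351250 = 1.695290
s=2.120000, y=1.695290: f=0.543628 → y ← 1.695290 + 0.13·0.543628 = 1.765961
y(2.25) ≈ 1.7660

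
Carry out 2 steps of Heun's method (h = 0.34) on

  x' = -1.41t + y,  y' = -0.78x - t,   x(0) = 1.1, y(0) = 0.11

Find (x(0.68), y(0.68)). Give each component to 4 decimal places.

0.6137, -0.6521

Heun on (x,y): k1 = f(t_n, state_n); k2 = f(t_n + h, state_n + h·k1); state_{n+1} = state_n + (h/2)·(k1 + k2).
0.000000: (1.100000, 0.110000)
  k1 = (0.110000, -0.858000)
  predictor → (1.137400, -0.181720)
  k2 = (-0.661120, -1.227172)
  → (1.006310, -0.244479)
0.340000: (1.006310, -0.244479)
  k1 = (-0.723879, -1.124921)
  predictor → (0.760191, -0.626953)
  k2 = (-1.585753, -1.272949)
  → (0.613672, -0.652117)
(x(0.68), y(0.68)) ≈ (0.6137, -0.6521)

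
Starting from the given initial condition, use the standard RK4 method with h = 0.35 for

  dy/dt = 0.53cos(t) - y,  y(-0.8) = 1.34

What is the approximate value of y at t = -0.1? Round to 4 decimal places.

RK4: k1 = f(t_n, y_n); k2 = f(t_n + h/2, y_n + (h/2)·k1); k3 = f(t_n + h/2, y_n + (h/2)·k2); k4 = f(t_n + h, y_n + h·k3); y_{n+1} = y_n + (h/6)·(k1 + 2k2 + 2k3 + k4).
t=-0.800000, y=1.340000:
  k1 = f(-0.800000, 1.340000) = -0.970745
  k2 = f(-0.625000, 1.170120) = -0.740309
  k3 = f(-0.625000, 1.210446) = -0.780635
  k4 = f(-0.450000, 1.066778) = -0.589541
  y ← 1.340000 + (0.35/6)·(k1 + 2k2 + 2k3 + k4) = 1.071540
t=-0.450000, y=1.071540:
  k1 = f(-0.450000, 1.071540) = -0.594303
  k2 = f(-0.275000, 0.967537) = -0.457451
  k3 = f(-0.275000, 0.991486) = -0.481400
  k4 = f(-0.100000, 0.903050) = -0.375697
  y ← 1.071540 + (0.35/6)·(k1 + 2k2 + 2k3 + k4) = 0.905424
y(-0.1) ≈ 0.9054

0.9054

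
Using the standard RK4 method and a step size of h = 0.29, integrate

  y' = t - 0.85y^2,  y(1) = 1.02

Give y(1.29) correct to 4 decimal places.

RK4: k1 = f(t_n, y_n); k2 = f(t_n + h/2, y_n + (h/2)·k1); k3 = f(t_n + h/2, y_n + (h/2)·k2); k4 = f(t_n + h, y_n + h·k3); y_{n+1} = y_n + (h/6)·(k1 + 2k2 + 2k3 + k4).
t=1.000000, y=1.020000:
  k1 = f(1.000000, 1.020000) = 0.115660
  k2 = f(1.145000, 1.036771) = 0.231341
  k3 = f(1.145000, 1.053544) = 0.201538
  k4 = f(1.290000, 1.078446) = 0.301411
  y ← 1.020000 + (0.29/6)·(k1 + 2k2 + 2k3 + k4) = 1.082003
y(1.29) ≈ 1.0820

1.0820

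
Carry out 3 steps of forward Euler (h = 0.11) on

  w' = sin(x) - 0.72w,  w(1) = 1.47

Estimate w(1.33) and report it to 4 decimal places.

1.4202

Euler: w_{n+1} = w_n + h·f(x_n, w_n).
x=1.000000, w=1.470000: f=-0.216929 → w ← 1.470000 + 0.11·(-0.216929) = 1.446138
x=1.110000, w=1.446138: f=-0.145521 → w ← 1.446138 + 0.11·(-0.145521) = 1.430131
x=1.220000, w=1.430131: f=-0.090595 → w ← 1.430131 + 0.11·(-0.090595) = 1.420165
w(1.33) ≈ 1.4202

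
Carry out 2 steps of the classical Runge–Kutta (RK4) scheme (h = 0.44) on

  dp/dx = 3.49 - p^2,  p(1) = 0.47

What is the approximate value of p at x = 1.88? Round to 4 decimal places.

1.7583

RK4: k1 = f(x_n, p_n); k2 = f(x_n + h/2, p_n + (h/2)·k1); k3 = f(x_n + h/2, p_n + (h/2)·k2); k4 = f(x_n + h, p_n + h·k3); p_{n+1} = p_n + (h/6)·(k1 + 2k2 + 2k3 + k4).
x=1.000000, p=0.470000:
  k1 = f(1.000000, 0.470000) = 3.269100
  k2 = f(1.220000, 1.189202) = 2.075799
  k3 = f(1.220000, 0.926676) = 2.631272
  k4 = f(1.440000, 1.627760) = 0.840398
  p ← 0.470000 + (0.44/6)·(k1 + 2k2 + 2k3 + k4) = 1.461734
x=1.440000, p=1.461734:
  k1 = f(1.440000, 1.461734) = 1.353335
  k2 = f(1.660000, 1.759467) = 0.394275
  k3 = f(1.660000, 1.548474) = 1.092228
  k4 = f(1.880000, 1.942314) = -0.282583
  p ← 1.461734 + (0.44/6)·(k1 + 2k2 + 2k3 + k4) = 1.758276
p(1.88) ≈ 1.7583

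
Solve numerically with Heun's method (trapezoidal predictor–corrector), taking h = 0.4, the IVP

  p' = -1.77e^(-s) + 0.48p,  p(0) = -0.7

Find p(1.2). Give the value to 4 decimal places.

Heun: k1 = f(s_n, p_n); k2 = f(s_n + h, p_n + h·k1); p_{n+1} = p_n + (h/2)·(k1 + k2).
s=0.000000, p=-0.700000:
  k1 = f(0.000000, -0.700000) = -2.106000
  k2 = f(0.400000, -1.542400) = -1.926818
  p ← -0.700000 + (0.4/2)·(-2.106000 + (-1.926818)) = -1.506564
s=0.400000, p=-1.506564:
  k1 = f(0.400000, -1.506564) = -1.909617
  k2 = f(0.800000, -2.270411) = -1.885109
  p ← -1.506564 + (0.4/2)·(-1.909617 + (-1.885109)) = -2.265509
s=0.800000, p=-2.265509:
  k1 = f(0.800000, -2.265509) = -1.882757
  k2 = f(1.200000, -3.018612) = -1.982047
  p ← -2.265509 + (0.4/2)·(-1.882757 + (-1.982047)) = -3.038470
p(1.2) ≈ -3.0385

-3.0385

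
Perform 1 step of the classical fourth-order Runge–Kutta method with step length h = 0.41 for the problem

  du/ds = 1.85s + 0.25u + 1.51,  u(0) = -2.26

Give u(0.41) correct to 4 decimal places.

-1.6911

RK4: k1 = f(s_n, u_n); k2 = f(s_n + h/2, u_n + (h/2)·k1); k3 = f(s_n + h/2, u_n + (h/2)·k2); k4 = f(s_n + h, u_n + h·k3); u_{n+1} = u_n + (h/6)·(k1 + 2k2 + 2k3 + k4).
s=0.000000, u=-2.260000:
  k1 = f(0.000000, -2.260000) = 0.945000
  k2 = f(0.205000, -2.066275) = 1.372681
  k3 = f(0.205000, -1.978600) = 1.394600
  k4 = f(0.410000, -1.688214) = 1.846446
  u ← -2.260000 + (0.41/6)·(k1 + 2k2 + 2k3 + k4) = -1.691056
u(0.41) ≈ -1.6911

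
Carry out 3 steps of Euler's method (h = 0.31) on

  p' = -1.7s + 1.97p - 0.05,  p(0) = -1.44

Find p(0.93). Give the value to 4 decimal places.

-6.6879

Euler: p_{n+1} = p_n + h·f(s_n, p_n).
s=0.000000, p=-1.440000: f=-2.886800 → p ← -1.440000 + 0.31·(-2.886800) = -2.334908
s=0.310000, p=-2.334908: f=-5.176769 → p ← -2.334908 + 0.31·(-5.176769) = -3.939706
s=0.620000, p=-3.939706: f=-8.865221 → p ← -3.939706 + 0.31·(-8.865221) = -6.687925
p(0.93) ≈ -6.6879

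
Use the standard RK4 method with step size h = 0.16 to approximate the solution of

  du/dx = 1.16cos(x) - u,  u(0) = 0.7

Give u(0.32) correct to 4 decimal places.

RK4: k1 = f(x_n, u_n); k2 = f(x_n + h/2, u_n + (h/2)·k1); k3 = f(x_n + h/2, u_n + (h/2)·k2); k4 = f(x_n + h, u_n + h·k3); u_{n+1} = u_n + (h/6)·(k1 + 2k2 + 2k3 + k4).
x=0.000000, u=0.700000:
  k1 = f(0.000000, 0.700000) = 0.460000
  k2 = f(0.080000, 0.736800) = 0.419490
  k3 = f(0.080000, 0.733559) = 0.422731
  k4 = f(0.160000, 0.767637) = 0.377547
  u ← 0.700000 + (0.16/6)·(k1 + 2k2 + 2k3 + k4) = 0.767253
x=0.160000, u=0.767253:
  k1 = f(0.160000, 0.767253) = 0.377931
  k2 = f(0.240000, 0.797487) = 0.329265
  k3 = f(0.240000, 0.793594) = 0.333158
  k4 = f(0.320000, 0.820558) = 0.280555
  u ← 0.767253 + (0.16/6)·(k1 + 2k2 + 2k3 + k4) = 0.820142
u(0.32) ≈ 0.8201

0.8201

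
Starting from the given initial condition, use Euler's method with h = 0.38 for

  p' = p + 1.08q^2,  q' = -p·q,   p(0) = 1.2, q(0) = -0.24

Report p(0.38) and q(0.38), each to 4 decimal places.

1.6796, -0.1306

Euler on (p,q): p_{n+1} = p_n + h·p', q_{n+1} = q_n + h·q'.
0.000000: (1.200000, -0.240000); f=(1.262208, 0.288000) → (1.679639, -0.130560)
(p(0.38), q(0.38)) ≈ (1.6796, -0.1306)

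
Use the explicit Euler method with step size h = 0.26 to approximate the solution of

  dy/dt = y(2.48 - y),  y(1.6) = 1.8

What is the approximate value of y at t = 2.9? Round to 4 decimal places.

Euler: y_{n+1} = y_n + h·f(t_n, y_n).
t=1.600000, y=1.800000: f=1.224000 → y ← 1.800000 + 0.26·1.224000 = 2.118240
t=1.860000, y=2.118240: f=0.766295 → y ← 2.118240 + 0.26·0.766295 = 2.317477
t=2.120000, y=2.317477: f=0.376644 → y ← 2.317477 + 0.26·0.376644 = 2.415404
t=2.380000, y=2.415404: f=0.156025 → y ← 2.415404 + 0.26·0.156025 = 2.455971
t=2.640000, y=2.455971: f=0.059015 → y ← 2.455971 + 0.26·0.059015 = 2.471315
y(2.9) ≈ 2.4713

2.4713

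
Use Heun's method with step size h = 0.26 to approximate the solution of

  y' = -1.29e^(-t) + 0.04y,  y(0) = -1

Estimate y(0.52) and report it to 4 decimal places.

-1.5532

Heun: k1 = f(t_n, y_n); k2 = f(t_n + h, y_n + h·k1); y_{n+1} = y_n + (h/2)·(k1 + k2).
t=0.000000, y=-1.000000:
  k1 = f(0.000000, -1.000000) = -1.330000
  k2 = f(0.260000, -1.345800) = -1.048489
  y ← -1.000000 + (0.26/2)·(-1.330000 + (-1.048489)) = -1.309204
t=0.260000, y=-1.309204:
  k1 = f(0.260000, -1.309204) = -1.047025
  k2 = f(0.520000, -1.581430) = -0.830189
  y ← -1.309204 + (0.26/2)·(-1.047025 + (-0.830189)) = -1.553241
y(0.52) ≈ -1.5532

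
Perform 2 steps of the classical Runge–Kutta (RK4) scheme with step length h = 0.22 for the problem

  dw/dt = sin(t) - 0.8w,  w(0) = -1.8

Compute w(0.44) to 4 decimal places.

-1.1810

RK4: k1 = f(t_n, w_n); k2 = f(t_n + h/2, w_n + (h/2)·k1); k3 = f(t_n + h/2, w_n + (h/2)·k2); k4 = f(t_n + h, w_n + h·k3); w_{n+1} = w_n + (h/6)·(k1 + 2k2 + 2k3 + k4).
t=0.000000, w=-1.800000:
  k1 = f(0.000000, -1.800000) = 1.440000
  k2 = f(0.110000, -1.641600) = 1.423058
  k3 = f(0.110000, -1.643464) = 1.424549
  k4 = f(0.220000, -1.486599) = 1.407509
  w ← -1.800000 + (0.22/6)·(k1 + 2k2 + 2k3 + k4) = -1.486767
t=0.220000, w=-1.486767:
  k1 = f(0.220000, -1.486767) = 1.407643
  k2 = f(0.330000, -1.331926) = 1.389584
  k3 = f(0.330000, -1.333913) = 1.391173
  k4 = f(0.440000, -1.180709) = 1.370506
  w ← -1.486767 + (0.22/6)·(k1 + 2k2 + 2k3 + k4) = -1.180979
w(0.44) ≈ -1.1810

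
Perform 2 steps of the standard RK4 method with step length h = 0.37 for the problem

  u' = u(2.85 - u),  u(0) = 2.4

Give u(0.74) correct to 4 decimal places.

RK4: k1 = f(s_n, u_n); k2 = f(s_n + h/2, u_n + (h/2)·k1); k3 = f(s_n + h/2, u_n + (h/2)·k2); k4 = f(s_n + h, u_n + h·k3); u_{n+1} = u_n + (h/6)·(k1 + 2k2 + 2k3 + k4).
s=0.000000, u=2.400000:
  k1 = f(0.000000, 2.400000) = 1.080000
  k2 = f(0.185000, 2.599800) = 0.650470
  k3 = f(0.185000, 2.520337) = 0.830862
  k4 = f(0.370000, 2.707419) = 0.386027
  u ← 2.400000 + (0.37/6)·(k1 + 2k2 + 2k3 + k4) = 2.673103
s=0.370000, u=2.673103:
  k1 = f(0.370000, 2.673103) = 0.472865
  k2 = f(0.555000, 2.760583) = 0.246844
  k3 = f(0.555000, 2.718769) = 0.356787
  k4 = f(0.740000, 2.805114) = 0.125911
  u ← 2.673103 + (0.37/6)·(k1 + 2k2 + 2k3 + k4) = 2.784475
u(0.74) ≈ 2.7845

2.7845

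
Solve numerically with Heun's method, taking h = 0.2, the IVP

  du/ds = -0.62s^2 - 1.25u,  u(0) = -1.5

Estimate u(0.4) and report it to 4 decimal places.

-0.9292

Heun: k1 = f(s_n, u_n); k2 = f(s_n + h, u_n + h·k1); u_{n+1} = u_n + (h/2)·(k1 + k2).
s=0.000000, u=-1.500000:
  k1 = f(0.000000, -1.500000) = 1.875000
  k2 = f(0.200000, -1.125000) = 1.381450
  u ← -1.500000 + (0.2/2)·(1.875000 + 1.381450) = -1.174355
s=0.200000, u=-1.174355:
  k1 = f(0.200000, -1.174355) = 1.443144
  k2 = f(0.400000, -0.885726) = 1.007958
  u ← -1.174355 + (0.2/2)·(1.443144 + 1.007958) = -0.929245
u(0.4) ≈ -0.9292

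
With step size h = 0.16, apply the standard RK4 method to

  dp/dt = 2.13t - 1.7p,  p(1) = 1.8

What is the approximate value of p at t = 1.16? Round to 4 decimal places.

RK4: k1 = f(t_n, p_n); k2 = f(t_n + h/2, p_n + (h/2)·k1); k3 = f(t_n + h/2, p_n + (h/2)·k2); k4 = f(t_n + h, p_n + h·k3); p_{n+1} = p_n + (h/6)·(k1 + 2k2 + 2k3 + k4).
t=1.000000, p=1.800000:
  k1 = f(1.000000, 1.800000) = -0.930000
  k2 = f(1.080000, 1.725600) = -0.633120
  k3 = f(1.080000, 1.749350) = -0.673496
  k4 = f(1.160000, 1.692241) = -0.406009
  p ← 1.800000 + (0.16/6)·(k1 + 2k2 + 2k3 + k4) = 1.694687
p(1.16) ≈ 1.6947

1.6947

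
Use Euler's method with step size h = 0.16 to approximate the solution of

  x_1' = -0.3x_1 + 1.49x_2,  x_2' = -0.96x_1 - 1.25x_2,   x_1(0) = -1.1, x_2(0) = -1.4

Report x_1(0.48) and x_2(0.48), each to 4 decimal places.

-1.5982, -0.2022

Euler on (x_1,x_2): x_1_{n+1} = x_1_n + h·x_1', x_2_{n+1} = x_2_n + h·x_2'.
0.000000: (-1.100000, -1.400000); f=(-1.756000, 2.806000) → (-1.380960, -0.951040)
0.160000: (-1.380960, -0.951040); f=(-1.002762, 2.514522) → (-1.541402, -0.548717)
0.320000: (-1.541402, -0.548717); f=(-0.355167, 2.165641) → (-1.598229, -0.202214)
(x_1(0.48), x_2(0.48)) ≈ (-1.5982, -0.2022)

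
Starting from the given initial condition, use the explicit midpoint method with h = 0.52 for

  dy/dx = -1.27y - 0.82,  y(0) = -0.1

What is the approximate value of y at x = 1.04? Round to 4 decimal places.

-0.4760

Midpoint: k1 = f(x_n, y_n); k2 = f(x_n + h/2, y_n + (h/2)·k1); y_{n+1} = y_n + h·k2.
x=0.000000, y=-0.100000:
  k1 = f(0.000000, -0.100000) = -0.693000
  k2 = f(0.260000, -0.280180) = -0.464171
  y ← -0.100000 + 0.52·(-0.464171) = -0.341369
x=0.520000, y=-0.341369:
  k1 = f(0.520000, -0.341369) = -0.386461
  k2 = f(0.780000, -0.441849) = -0.258852
  y ← -0.341369 + 0.52·(-0.258852) = -0.475972
y(1.04) ≈ -0.4760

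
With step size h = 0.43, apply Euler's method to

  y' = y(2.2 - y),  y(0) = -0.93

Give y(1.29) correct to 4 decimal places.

-29.2695

Euler: y_{n+1} = y_n + h·f(x_n, y_n).
x=0.000000, y=-0.930000: f=-2.910900 → y ← -0.930000 + 0.43·(-2.910900) = -2.181687
x=0.430000, y=-2.181687: f=-9.559470 → y ← -2.181687 + 0.43·(-9.559470) = -6.292259
x=0.860000, y=-6.292259: f=-53.435492 → y ← -6.292259 + 0.43·(-53.435492) = -29.269520
y(1.29) ≈ -29.2695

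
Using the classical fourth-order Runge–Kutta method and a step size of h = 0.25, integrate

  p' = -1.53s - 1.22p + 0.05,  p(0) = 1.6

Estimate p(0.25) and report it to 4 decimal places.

1.1469

RK4: k1 = f(s_n, p_n); k2 = f(s_n + h/2, p_n + (h/2)·k1); k3 = f(s_n + h/2, p_n + (h/2)·k2); k4 = f(s_n + h, p_n + h·k3); p_{n+1} = p_n + (h/6)·(k1 + 2k2 + 2k3 + k4).
s=0.000000, p=1.600000:
  k1 = f(0.000000, 1.600000) = -1.902000
  k2 = f(0.125000, 1.362250) = -1.803195
  k3 = f(0.125000, 1.374601) = -1.818263
  k4 = f(0.250000, 1.145434) = -1.729930
  p ← 1.600000 + (0.25/6)·(k1 + 2k2 + 2k3 + k4) = 1.146881
p(0.25) ≈ 1.1469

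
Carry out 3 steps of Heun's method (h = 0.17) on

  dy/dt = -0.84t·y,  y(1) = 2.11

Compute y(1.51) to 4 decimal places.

1.2364

Heun: k1 = f(t_n, y_n); k2 = f(t_n + h, y_n + h·k1); y_{n+1} = y_n + (h/2)·(k1 + k2).
t=1.000000, y=2.110000:
  k1 = f(1.000000, 2.110000) = -1.772400
  k2 = f(1.170000, 1.808692) = -1.777582
  y ← 2.110000 + (0.17/2)·(-1.772400 + (-1.777582)) = 1.808251
t=1.170000, y=1.808251:
  k1 = f(1.170000, 1.808251) = -1.777150
  k2 = f(1.340000, 1.506136) = -1.695307
  y ← 1.808251 + (0.17/2)·(-1.777150 + (-1.695307)) = 1.513093
t=1.340000, y=1.513093:
  k1 = f(1.340000, 1.513093) = -1.703137
  k2 = f(1.510000, 1.223559) = -1.551963
  y ← 1.513093 + (0.17/2)·(-1.703137 + (-1.551963)) = 1.236409
y(1.51) ≈ 1.2364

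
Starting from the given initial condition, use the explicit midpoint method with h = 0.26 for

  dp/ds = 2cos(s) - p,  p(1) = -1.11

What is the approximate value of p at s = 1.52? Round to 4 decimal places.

Midpoint: k1 = f(s_n, p_n); k2 = f(s_n + h/2, p_n + (h/2)·k1); p_{n+1} = p_n + h·k2.
s=1.000000, p=-1.110000:
  k1 = f(1.000000, -1.110000) = 2.190605
  k2 = f(1.130000, -0.825221) = 1.678541
  p ← -1.110000 + 0.26·1.678541 = -0.673579
s=1.260000, p=-0.673579:
  k1 = f(1.260000, -0.673579) = 1.285213
  k2 = f(1.390000, -0.506502) = 0.866128
  p ← -0.673579 + 0.26·0.866128 = -0.448386
p(1.52) ≈ -0.4484

-0.4484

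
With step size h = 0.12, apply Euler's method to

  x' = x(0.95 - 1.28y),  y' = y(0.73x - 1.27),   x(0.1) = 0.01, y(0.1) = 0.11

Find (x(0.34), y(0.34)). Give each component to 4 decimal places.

Euler on (x,y): x_{n+1} = x_n + h·x', y_{n+1} = y_n + h·y'.
0.100000: (0.010000, 0.110000); f=(0.008092, -0.138897) → (0.010971, 0.093332)
0.220000: (0.010971, 0.093332); f=(0.009112, -0.117785) → (0.012064, 0.079198)
(x(0.34), y(0.34)) ≈ (0.0121, 0.0792)

0.0121, 0.0792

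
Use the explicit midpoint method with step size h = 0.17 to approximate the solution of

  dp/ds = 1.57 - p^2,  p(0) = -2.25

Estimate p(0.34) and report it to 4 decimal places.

-5.2245

Midpoint: k1 = f(s_n, p_n); k2 = f(s_n + h/2, p_n + (h/2)·k1); p_{n+1} = p_n + h·k2.
s=0.000000, p=-2.250000:
  k1 = f(0.000000, -2.250000) = -3.492500
  k2 = f(0.085000, -2.546863) = -4.916509
  p ← -2.250000 + 0.17·(-4.916509) = -3.085806
s=0.170000, p=-3.085806:
  k1 = f(0.170000, -3.085806) = -7.952202
  k2 = f(0.255000, -3.761744) = -12.580715
  p ← -3.085806 + 0.17·(-12.580715) = -5.224528
p(0.34) ≈ -5.2245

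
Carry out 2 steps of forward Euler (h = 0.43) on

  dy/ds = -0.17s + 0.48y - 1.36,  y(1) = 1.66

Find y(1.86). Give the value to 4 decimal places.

Euler: y_{n+1} = y_n + h·f(s_n, y_n).
s=1.000000, y=1.660000: f=-0.733200 → y ← 1.660000 + 0.43·(-0.733200) = 1.344724
s=1.430000, y=1.344724: f=-0.957632 → y ← 1.344724 + 0.43·(-0.957632) = 0.932942
y(1.86) ≈ 0.9329

0.9329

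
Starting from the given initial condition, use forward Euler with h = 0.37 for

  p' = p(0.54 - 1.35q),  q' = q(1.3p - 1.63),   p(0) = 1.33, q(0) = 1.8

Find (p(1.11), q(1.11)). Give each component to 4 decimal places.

Euler on (p,q): p_{n+1} = p_n + h·p', q_{n+1} = q_n + h·q'.
0.000000: (1.330000, 1.800000); f=(-2.513700, 0.178200) → (0.399931, 1.865934)
0.370000: (0.399931, 1.865934); f=(-0.791468, -2.071354) → (0.107088, 1.099533)
0.740000: (0.107088, 1.099533); f=(-0.101131, -1.639168) → (0.069670, 0.493041)
(p(1.11), q(1.11)) ≈ (0.0697, 0.4930)

0.0697, 0.4930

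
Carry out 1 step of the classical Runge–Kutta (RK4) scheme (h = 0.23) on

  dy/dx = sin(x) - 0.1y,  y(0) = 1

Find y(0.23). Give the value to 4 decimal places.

RK4: k1 = f(x_n, y_n); k2 = f(x_n + h/2, y_n + (h/2)·k1); k3 = f(x_n + h/2, y_n + (h/2)·k2); k4 = f(x_n + h, y_n + h·k3); y_{n+1} = y_n + (h/6)·(k1 + 2k2 + 2k3 + k4).
x=0.000000, y=1.000000:
  k1 = f(0.000000, 1.000000) = -0.100000
  k2 = f(0.115000, 0.988500) = 0.015897
  k3 = f(0.115000, 1.001828) = 0.014564
  k4 = f(0.230000, 1.003350) = 0.127643
  y ← 1.000000 + (0.23/6)·(k1 + 2k2 + 2k3 + k4) = 1.003395
y(0.23) ≈ 1.0034

1.0034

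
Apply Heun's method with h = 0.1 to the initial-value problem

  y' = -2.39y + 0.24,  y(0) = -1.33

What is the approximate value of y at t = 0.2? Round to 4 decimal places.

-0.7913

Heun: k1 = f(t_n, y_n); k2 = f(t_n + h, y_n + h·k1); y_{n+1} = y_n + (h/2)·(k1 + k2).
t=0.000000, y=-1.330000:
  k1 = f(0.000000, -1.330000) = 3.418700
  k2 = f(0.100000, -0.988130) = 2.601631
  y ← -1.330000 + (0.1/2)·(3.418700 + 2.601631) = -1.028983
t=0.100000, y=-1.028983:
  k1 = f(0.100000, -1.028983) = 2.699270
  k2 = f(0.200000, -0.759056) = 2.054145
  y ← -1.028983 + (0.1/2)·(2.699270 + 2.054145) = -0.791313
y(0.2) ≈ -0.7913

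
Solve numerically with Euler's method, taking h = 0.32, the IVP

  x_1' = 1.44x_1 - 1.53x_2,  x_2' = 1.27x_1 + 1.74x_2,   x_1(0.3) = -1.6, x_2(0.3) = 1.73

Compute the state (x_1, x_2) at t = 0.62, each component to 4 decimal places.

Euler on (x_1,x_2): x_1_{n+1} = x_1_n + h·x_1', x_2_{n+1} = x_2_n + h·x_2'.
0.300000: (-1.600000, 1.730000); f=(-4.950900, 0.978200) → (-3.184288, 2.043024)
(x_1(0.62), x_2(0.62)) ≈ (-3.1843, 2.0430)

-3.1843, 2.0430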